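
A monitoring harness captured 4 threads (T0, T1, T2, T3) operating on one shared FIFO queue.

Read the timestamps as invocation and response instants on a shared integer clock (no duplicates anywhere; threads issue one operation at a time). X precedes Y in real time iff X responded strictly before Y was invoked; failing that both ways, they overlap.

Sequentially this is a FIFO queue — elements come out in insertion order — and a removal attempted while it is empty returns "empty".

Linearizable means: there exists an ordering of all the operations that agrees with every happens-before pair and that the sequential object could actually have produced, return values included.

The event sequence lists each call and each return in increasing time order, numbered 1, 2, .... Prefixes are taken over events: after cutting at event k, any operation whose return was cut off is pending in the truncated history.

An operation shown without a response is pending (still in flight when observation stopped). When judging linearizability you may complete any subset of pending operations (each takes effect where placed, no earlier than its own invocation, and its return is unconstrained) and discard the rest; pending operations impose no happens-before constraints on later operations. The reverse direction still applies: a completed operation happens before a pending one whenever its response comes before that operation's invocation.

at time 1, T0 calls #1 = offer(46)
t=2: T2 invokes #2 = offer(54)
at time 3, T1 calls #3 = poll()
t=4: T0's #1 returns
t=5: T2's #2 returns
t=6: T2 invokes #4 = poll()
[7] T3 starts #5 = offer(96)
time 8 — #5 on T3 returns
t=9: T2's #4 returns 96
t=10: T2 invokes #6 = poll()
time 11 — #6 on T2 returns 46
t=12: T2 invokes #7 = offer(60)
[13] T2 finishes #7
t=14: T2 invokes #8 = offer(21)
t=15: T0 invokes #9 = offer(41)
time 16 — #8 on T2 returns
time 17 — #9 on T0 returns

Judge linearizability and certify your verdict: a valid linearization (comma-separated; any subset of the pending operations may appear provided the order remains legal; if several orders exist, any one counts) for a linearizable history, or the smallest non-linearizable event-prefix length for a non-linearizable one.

already the first 9 events (up to #4's response at time 9) admit no linearization; the first 8 still do
4 completed operations, 4 real-time-consistent orders — every FIFO queue replay fails
include/drop combinations of the 1 pending operation (#3) were all tried; none helps
e.g. #1, #2, #4, #5 (pending dropped): illegal at step 3, since #4 poll() → 96 cannot apply there
e.g. #1, #2, #5, #4 (pending dropped): illegal at step 4, since #4 poll() → 96 cannot apply there

not linearizable — minimal violating prefix: 9 events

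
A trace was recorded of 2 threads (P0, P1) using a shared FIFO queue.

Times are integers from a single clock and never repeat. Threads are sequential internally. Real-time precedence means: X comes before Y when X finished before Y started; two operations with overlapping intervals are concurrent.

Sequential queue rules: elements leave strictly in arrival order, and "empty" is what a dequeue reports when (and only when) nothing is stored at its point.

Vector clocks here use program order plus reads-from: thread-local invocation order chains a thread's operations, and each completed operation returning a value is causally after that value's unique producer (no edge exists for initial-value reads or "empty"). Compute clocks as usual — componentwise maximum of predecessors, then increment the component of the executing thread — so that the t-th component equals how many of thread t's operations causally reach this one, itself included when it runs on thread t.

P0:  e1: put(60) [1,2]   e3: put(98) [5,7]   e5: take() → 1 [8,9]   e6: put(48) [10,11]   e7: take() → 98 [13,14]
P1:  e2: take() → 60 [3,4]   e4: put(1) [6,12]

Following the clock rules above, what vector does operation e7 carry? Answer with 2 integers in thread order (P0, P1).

invoked at 1, e1 has no predecessors; its own P0 bump gives (1, 0)
from VC(e1)=(1, 0), e2 (invoked 3) maxes components and bumps P1 → (1, 1)
from VC(e1)=(1, 0), e3 (invoked 5) maxes components and bumps P0 → (2, 0)
from VC(e2)=(1, 1), e4 (invoked 6) maxes components and bumps P1 → (1, 2)
from VC(e3)=(2, 0), VC(e4)=(1, 2), e5 (invoked 8) maxes components and bumps P0 → (3, 2)
from VC(e5)=(3, 2), e6 (invoked 10) maxes components and bumps P0 → (4, 2)
from VC(e3)=(2, 0), VC(e6)=(4, 2), e7 (invoked 13) maxes components and bumps P0 → (5, 2)
target: VC(e7) = (5, 2)

(5, 2)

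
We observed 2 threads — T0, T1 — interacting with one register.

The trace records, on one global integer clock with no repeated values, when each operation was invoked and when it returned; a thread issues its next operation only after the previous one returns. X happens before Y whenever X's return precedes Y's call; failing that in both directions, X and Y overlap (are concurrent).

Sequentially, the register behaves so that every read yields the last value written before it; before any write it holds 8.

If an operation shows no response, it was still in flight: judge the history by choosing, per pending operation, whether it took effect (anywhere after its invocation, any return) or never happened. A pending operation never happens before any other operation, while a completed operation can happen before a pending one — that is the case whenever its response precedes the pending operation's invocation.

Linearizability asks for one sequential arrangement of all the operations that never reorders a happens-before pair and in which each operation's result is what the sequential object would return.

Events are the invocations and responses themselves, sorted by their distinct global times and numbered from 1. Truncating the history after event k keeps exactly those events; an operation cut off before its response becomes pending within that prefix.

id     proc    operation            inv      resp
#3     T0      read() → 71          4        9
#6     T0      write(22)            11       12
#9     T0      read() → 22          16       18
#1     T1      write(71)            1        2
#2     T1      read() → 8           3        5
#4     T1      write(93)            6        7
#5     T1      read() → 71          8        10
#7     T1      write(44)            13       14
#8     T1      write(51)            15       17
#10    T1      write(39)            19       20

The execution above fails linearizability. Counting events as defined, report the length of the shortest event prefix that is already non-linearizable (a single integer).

5

events 1..4 are linearizable, e.g. via #1:
step 1: #1 write(71) — value 71
include event 5 — #2 responding at 5 — and every candidate order breaks
include/drop combinations of the 1 pending operation (#3) were all tried; none helps
for example #1, #2 (pending dropped) fails at step 2: #2 read() → 8 is not legal there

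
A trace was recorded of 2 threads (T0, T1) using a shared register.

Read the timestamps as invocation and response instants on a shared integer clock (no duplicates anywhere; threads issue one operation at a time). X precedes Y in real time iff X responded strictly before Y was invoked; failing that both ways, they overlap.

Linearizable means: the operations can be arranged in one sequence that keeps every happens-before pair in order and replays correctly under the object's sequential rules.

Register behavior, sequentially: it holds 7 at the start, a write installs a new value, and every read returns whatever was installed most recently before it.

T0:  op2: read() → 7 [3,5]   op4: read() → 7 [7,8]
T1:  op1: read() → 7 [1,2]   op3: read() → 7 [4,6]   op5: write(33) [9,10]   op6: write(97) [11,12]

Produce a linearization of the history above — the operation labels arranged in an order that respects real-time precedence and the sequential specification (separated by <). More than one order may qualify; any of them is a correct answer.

op1 < op2 < op3 < op4 < op5 < op6

after step 1 (op1 read() → 7): value 7
after step 2 (op2 read() → 7): value 7
after step 3 (op3 read() → 7): value 7
after step 4 (op4 read() → 7): value 7
after step 5 (op5 write(33)): value 33
after step 6 (op6 write(97)): value 97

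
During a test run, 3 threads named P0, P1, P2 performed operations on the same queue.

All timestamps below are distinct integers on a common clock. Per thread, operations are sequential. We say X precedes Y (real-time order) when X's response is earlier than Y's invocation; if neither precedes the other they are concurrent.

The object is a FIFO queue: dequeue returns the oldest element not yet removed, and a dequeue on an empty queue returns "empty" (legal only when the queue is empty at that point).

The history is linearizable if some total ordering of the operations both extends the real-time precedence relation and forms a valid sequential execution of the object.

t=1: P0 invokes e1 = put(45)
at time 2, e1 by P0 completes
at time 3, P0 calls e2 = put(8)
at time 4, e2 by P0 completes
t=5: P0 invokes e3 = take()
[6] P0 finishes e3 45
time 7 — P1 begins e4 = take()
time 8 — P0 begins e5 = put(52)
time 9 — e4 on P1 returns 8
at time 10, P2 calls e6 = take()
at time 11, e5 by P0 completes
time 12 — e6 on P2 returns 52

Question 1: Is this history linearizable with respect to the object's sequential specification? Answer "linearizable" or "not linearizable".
witness order: e1, e2, e3, e4, e5, e6
after step 1 (e1 put(45)): queue <45>
after step 2 (e2 put(8)): queue <45,8>
after step 3 (e3 take() → 45): queue <8>
after step 4 (e4 take() → 8): queue <>
after step 5 (e5 put(52)): queue <52>
after step 6 (e6 take() → 52): queue <>

linearizable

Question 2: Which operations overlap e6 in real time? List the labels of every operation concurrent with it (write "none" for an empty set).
overlap test against e6 [10,12]: concurrent iff the interval meets 10..12
e1 [1,2]: before
e2 [3,4]: before
e3 [5,6]: before
e4 [7,9]: before
e5 [8,11]: concurrent

e5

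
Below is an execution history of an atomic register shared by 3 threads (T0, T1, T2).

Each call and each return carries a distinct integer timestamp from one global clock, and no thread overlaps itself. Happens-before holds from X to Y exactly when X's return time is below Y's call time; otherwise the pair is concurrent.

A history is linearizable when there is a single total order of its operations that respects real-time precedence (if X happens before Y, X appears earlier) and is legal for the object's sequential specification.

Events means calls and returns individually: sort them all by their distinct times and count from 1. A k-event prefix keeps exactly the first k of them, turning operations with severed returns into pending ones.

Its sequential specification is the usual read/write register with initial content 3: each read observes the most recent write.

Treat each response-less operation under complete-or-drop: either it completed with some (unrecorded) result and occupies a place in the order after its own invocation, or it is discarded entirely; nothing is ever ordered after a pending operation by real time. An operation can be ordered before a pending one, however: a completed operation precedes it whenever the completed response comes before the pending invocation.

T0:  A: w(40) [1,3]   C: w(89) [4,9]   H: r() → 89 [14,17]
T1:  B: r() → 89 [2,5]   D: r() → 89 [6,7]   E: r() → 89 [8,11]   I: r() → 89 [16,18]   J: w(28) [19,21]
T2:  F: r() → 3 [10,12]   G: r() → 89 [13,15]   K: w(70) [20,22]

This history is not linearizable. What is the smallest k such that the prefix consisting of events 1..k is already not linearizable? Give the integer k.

12

events 1..11 are linearizable; a witness order is A, C, B, D, E:
after step 1 (A w(40)): value 40
after step 2 (C w(89)): value 89
after step 3 (B r() → 89): value 89
after step 4 (D r() → 89): value 89
after step 5 (E r() → 89): value 89
once event 12 joins (F's response, time 12), exhaustive search finds no witness
one such order, A, B, C, D, E, F, breaks at step 2 where B r() → 89 is illegal
one such order, A, B, C, D, F, E, breaks at step 2 where B r() → 89 is illegal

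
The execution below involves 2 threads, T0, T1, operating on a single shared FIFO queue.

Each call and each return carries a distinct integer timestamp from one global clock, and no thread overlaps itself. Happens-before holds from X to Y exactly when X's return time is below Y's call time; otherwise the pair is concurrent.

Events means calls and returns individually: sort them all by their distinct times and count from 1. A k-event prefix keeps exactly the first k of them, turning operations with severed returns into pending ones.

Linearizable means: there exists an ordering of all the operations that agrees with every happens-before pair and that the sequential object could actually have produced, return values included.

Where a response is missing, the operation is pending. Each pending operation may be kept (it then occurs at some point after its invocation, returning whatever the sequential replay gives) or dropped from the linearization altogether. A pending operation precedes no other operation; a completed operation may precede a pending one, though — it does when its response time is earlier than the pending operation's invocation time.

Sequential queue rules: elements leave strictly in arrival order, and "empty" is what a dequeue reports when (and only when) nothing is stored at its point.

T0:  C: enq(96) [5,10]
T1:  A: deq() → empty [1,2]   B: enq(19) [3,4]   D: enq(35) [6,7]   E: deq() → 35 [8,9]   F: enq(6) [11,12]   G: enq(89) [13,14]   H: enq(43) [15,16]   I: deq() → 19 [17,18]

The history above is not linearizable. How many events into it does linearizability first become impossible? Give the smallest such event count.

one valid order for events 1..8 is A, B, C, D:
step 1: A deq() → empty — queue <>
step 2: B enq(19) — queue <19>
step 3: C enq(96) (pending, included) — queue <19,96>
step 4: D enq(35) — queue <19,96,35>
adding event 9 (E responds at 9) leaves no legal real-time order
no completion choice of the 1 pending operation (C) rescues it — every subset was tried
sample order A, B, D, E (pending dropped) stalls at step 4 — E deq() → 35 has no legal effect

9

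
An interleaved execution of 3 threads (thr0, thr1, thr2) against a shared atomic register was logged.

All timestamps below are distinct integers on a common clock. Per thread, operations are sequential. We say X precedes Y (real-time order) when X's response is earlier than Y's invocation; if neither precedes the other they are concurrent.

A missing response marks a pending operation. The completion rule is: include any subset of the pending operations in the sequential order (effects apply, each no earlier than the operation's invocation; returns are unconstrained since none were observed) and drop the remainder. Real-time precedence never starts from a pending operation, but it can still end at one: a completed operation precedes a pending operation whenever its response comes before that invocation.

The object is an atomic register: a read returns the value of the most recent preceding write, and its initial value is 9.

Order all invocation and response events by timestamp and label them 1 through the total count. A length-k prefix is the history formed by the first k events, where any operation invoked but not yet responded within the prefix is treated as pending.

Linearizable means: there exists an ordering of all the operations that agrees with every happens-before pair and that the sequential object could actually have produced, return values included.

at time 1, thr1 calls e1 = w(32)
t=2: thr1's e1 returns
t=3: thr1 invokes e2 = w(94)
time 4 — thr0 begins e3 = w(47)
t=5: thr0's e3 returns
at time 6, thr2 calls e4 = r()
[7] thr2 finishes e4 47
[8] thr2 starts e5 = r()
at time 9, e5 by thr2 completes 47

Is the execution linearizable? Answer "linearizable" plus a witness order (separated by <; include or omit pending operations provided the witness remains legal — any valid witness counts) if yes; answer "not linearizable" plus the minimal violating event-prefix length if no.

step 1: e1 w(32) — value 32
step 2: e2 w(94) (pending, included) — value 94
step 3: e3 w(47) — value 47
step 4: e4 r() → 47 — value 47
step 5: e5 r() → 47 — value 47

linearizable — witness: e1 < e2 < e3 < e4 < e5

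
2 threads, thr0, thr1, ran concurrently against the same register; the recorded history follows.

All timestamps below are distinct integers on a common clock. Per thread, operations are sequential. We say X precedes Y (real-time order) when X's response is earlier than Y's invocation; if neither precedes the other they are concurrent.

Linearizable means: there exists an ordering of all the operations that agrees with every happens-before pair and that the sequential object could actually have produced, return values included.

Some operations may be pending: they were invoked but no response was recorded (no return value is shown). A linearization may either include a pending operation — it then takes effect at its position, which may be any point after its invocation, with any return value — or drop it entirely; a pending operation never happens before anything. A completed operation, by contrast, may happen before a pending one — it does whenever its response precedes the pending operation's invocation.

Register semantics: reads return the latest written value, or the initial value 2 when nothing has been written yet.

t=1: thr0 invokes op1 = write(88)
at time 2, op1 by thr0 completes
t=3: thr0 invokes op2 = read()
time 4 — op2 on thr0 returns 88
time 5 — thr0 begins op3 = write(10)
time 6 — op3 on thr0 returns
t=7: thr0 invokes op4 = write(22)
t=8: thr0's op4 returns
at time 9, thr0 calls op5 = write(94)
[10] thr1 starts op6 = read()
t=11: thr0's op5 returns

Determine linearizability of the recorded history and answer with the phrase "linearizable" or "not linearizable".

witness order: op1, op2, op3, op4, op5
1. op1 write(88), leaving value 88
2. op2 read() → 88, leaving value 88
3. op3 write(10), leaving value 10
4. op4 write(22), leaving value 22
5. op5 write(94), leaving value 94

linearizable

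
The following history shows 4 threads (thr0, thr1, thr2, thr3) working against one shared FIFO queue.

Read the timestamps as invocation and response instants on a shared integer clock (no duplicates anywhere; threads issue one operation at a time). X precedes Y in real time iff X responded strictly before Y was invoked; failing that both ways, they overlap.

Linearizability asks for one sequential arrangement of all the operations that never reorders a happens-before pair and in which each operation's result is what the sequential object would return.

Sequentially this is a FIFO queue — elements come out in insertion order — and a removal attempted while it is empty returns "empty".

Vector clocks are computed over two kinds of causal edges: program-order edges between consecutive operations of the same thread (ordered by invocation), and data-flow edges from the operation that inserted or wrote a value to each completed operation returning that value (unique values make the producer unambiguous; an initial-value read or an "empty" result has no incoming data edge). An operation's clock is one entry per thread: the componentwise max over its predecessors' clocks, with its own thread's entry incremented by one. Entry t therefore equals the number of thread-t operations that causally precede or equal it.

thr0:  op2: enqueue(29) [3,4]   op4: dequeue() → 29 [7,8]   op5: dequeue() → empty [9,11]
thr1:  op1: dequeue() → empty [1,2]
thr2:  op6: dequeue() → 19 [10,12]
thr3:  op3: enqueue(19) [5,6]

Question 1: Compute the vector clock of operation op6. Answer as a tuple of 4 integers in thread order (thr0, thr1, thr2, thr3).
op3, invoked 5, has no incoming edges; only thr3's bump applies → (0, 0, 0, 1)
op1, invoked 1, has no incoming edges; only thr1's bump applies → (0, 1, 0, 0)
op2, invoked 3, has no incoming edges; only thr0's bump applies → (1, 0, 0, 0)
op6 (invocation 10): componentwise max over VC(op3)=(0, 0, 0, 1), +1 at thr2, giving (0, 0, 1, 1)
op4 (invocation 7): componentwise max over VC(op2)=(1, 0, 0, 0), +1 at thr0, giving (2, 0, 0, 0)
op5 (invocation 9): componentwise max over VC(op4)=(2, 0, 0, 0), +1 at thr0, giving (3, 0, 0, 0)
target: VC(op6) = (0, 0, 1, 1)

(0, 0, 1, 1)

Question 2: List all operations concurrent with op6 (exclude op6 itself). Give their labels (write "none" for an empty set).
op6 spans [10,12]: anything still running between times 10 and 12 counts as concurrent
op1 [1,2]: before
op2 [3,4]: before
op3 [5,6]: before
op4 [7,8]: before
op5 [9,11]: concurrent

op5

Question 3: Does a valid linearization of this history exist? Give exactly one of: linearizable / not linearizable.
a witness: op1, op2, op3, op4, op6, op5
after step 1 (op1 dequeue() → empty): queue <>
after step 2 (op2 enqueue(29)): queue <29>
after step 3 (op3 enqueue(19)): queue <29,19>
after step 4 (op4 dequeue() → 29): queue <19>
after step 5 (op6 dequeue() → 19): queue <>
after step 6 (op5 dequeue() → empty): queue <>

linearizable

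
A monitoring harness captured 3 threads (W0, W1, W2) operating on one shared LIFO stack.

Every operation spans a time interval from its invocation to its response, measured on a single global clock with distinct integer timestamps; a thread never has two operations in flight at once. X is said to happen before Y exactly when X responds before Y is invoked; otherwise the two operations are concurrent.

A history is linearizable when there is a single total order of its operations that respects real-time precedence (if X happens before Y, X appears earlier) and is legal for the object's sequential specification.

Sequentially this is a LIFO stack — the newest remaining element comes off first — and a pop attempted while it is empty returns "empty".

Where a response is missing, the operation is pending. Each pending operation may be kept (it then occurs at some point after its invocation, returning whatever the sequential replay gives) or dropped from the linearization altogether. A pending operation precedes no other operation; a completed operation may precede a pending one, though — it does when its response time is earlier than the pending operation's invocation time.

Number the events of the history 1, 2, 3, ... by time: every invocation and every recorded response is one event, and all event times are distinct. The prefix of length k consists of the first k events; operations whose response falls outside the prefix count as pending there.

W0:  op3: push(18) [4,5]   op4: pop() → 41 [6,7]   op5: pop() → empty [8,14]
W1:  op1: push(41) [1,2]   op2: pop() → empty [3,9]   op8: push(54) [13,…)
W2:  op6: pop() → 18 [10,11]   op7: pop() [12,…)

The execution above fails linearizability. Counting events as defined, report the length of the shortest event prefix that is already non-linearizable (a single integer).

a valid linearization of events 1..8 exists, for instance op1, op3, op2, op4:
after step 1 (op1 push(41)): stack <41>
after step 2 (op3 push(18)): stack <41,18>
after step 3 (op2 pop() (pending, included)): stack <41>
after step 4 (op4 pop() → 41): stack <>
once event 9 joins (op2's response, time 9), exhaustive search finds no witness
completion choices over the 1 pending operation (op5) were checked; none helps
one such order, op1, op2, op3, op4 (pending dropped), breaks at step 2 where op2 pop() → empty is illegal
one such order, op1, op3, op2, op4 (pending dropped), breaks at step 3 where op2 pop() → empty is illegal

9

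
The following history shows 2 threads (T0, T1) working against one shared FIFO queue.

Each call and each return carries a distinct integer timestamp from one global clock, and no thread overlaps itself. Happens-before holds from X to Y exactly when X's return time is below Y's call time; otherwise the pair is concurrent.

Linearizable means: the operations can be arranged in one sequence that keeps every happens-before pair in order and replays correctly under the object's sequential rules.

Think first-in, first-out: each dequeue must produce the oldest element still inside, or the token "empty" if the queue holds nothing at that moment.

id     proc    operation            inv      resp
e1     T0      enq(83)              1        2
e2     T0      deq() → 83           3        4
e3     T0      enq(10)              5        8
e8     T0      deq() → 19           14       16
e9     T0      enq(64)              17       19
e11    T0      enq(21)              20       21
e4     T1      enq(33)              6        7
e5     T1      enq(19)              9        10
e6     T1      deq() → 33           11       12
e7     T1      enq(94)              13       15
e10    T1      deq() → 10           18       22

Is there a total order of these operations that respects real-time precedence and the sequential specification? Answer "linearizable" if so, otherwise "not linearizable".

through event 15 a valid linearization exists; event 16 (e8 responding at time 16) ends that
checked exhaustively: 4 real-time-consistent orders of 8 completed operations, zero legal FIFO queue replays
take e1, e2, e3, e4, e5, e6, e7, e8: step 6 already fails, because e6 deq() → 33 cannot occur there
take e1, e2, e3, e4, e5, e6, e8, e7: step 6 already fails, because e6 deq() → 33 cannot occur there

not linearizable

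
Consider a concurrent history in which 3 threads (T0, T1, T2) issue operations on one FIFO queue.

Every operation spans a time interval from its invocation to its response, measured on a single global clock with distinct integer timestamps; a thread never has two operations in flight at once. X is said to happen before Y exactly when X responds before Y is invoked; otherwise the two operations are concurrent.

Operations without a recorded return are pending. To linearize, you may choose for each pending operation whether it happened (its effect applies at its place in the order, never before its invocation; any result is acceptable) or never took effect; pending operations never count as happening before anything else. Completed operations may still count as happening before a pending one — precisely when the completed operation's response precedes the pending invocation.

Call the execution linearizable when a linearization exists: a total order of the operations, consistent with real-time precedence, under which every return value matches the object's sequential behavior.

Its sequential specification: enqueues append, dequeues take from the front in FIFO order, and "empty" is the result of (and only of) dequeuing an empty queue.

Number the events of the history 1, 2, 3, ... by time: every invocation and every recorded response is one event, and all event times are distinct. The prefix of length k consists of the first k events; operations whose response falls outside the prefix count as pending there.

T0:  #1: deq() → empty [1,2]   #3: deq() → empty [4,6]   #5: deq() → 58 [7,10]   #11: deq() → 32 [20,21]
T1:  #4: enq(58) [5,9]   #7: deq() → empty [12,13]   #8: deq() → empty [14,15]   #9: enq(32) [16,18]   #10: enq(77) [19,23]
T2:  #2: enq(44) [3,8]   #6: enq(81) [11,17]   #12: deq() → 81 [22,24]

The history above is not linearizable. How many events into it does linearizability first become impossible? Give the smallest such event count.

a valid linearization of events 1..12 exists, for instance #1, #3, #4, #2, #5:
step 1: #1 deq() → empty — queue <>
step 2: #3 deq() → empty — queue <>
step 3: #4 enq(58) — queue <58>
step 4: #2 enq(44) — queue <58,44>
step 5: #5 deq() → 58 — queue <44>
event 13 — #7's response, time 13 — after it, nothing linearizes
no completion choice of the 1 pending operation (#6) rescues it — every subset was tried
for example #1, #2, #3, #4, #5, #7 (pending dropped) fails at step 3: #3 deq() → empty is not legal there
for example #1, #2, #3, #5, #4, #7 (pending dropped) fails at step 3: #3 deq() → empty is not legal there

13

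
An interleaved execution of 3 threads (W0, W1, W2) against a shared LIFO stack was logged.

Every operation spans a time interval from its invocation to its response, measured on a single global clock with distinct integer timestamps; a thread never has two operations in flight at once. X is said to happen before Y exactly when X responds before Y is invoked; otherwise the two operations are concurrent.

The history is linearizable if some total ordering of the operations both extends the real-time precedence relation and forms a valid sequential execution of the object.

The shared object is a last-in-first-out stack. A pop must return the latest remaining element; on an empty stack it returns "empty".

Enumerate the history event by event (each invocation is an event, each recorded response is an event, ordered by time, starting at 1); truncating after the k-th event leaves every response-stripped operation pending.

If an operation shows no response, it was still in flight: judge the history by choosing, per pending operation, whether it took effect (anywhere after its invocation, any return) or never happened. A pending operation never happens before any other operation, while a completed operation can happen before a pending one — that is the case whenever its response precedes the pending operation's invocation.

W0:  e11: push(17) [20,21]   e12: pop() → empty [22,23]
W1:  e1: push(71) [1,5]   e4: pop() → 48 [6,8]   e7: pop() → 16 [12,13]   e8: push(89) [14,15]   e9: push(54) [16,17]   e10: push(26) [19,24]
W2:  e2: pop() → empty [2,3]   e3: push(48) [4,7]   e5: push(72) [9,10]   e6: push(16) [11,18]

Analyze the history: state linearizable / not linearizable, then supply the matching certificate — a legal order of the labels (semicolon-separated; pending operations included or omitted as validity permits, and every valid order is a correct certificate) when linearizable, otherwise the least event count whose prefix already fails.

not linearizable — minimal violating prefix: 23 events

cut after 22 events: linearizable; cut after 23 events (e12 responds, time 23): not linearizable
all 20 real-time-respecting orders fail — 11 completed LIFO stack operations, no legal replay
every completion of the 1 pending operation (e10) was checked; none linearizes
sample order e1, e2, e3, e4, e5, e6, e7, e8, e9, e11, e12 (pending dropped) stalls at step 2 — e2 pop() → empty has no legal effect
sample order e1, e2, e3, e4, e5, e7, e6, e8, e9, e11, e12 (pending dropped) stalls at step 2 — e2 pop() → empty has no legal effect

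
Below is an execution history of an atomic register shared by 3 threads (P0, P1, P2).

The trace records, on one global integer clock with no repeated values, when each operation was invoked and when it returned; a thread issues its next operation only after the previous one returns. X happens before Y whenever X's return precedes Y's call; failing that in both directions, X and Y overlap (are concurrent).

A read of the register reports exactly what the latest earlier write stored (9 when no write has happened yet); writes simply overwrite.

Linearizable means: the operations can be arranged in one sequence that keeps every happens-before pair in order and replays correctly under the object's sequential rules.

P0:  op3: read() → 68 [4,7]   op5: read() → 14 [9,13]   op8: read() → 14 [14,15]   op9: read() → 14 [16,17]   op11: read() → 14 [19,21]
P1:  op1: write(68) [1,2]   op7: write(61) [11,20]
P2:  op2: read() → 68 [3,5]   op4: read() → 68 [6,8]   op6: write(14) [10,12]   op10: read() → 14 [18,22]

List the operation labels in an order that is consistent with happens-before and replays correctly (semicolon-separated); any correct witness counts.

step 1: op1 write(68) — value 68
step 2: op2 read() → 68 — value 68
step 3: op3 read() → 68 — value 68
step 4: op4 read() → 68 — value 68
step 5: op6 write(14) — value 14
step 6: op5 read() → 14 — value 14
step 7: op8 read() → 14 — value 14
step 8: op9 read() → 14 — value 14
step 9: op10 read() → 14 — value 14
step 10: op11 read() → 14 — value 14
step 11: op7 write(61) — value 61

op1; op2; op3; op4; op6; op5; op8; op9; op10; op11; op7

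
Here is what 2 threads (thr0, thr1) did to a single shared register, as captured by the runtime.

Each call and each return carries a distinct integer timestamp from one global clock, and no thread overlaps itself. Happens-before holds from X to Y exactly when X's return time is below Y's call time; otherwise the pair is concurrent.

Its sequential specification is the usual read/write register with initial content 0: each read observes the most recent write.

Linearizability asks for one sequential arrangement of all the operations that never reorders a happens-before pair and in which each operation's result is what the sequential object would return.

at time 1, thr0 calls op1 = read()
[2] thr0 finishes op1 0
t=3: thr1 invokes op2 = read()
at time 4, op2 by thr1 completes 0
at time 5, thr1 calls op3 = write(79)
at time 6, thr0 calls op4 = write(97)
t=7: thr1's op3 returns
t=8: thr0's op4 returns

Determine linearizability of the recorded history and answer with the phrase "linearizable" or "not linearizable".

witness order: op1, op2, op3, op4
1. op1 read() → 0, leaving value 0
2. op2 read() → 0, leaving value 0
3. op3 write(79), leaving value 79
4. op4 write(97), leaving value 97

linearizable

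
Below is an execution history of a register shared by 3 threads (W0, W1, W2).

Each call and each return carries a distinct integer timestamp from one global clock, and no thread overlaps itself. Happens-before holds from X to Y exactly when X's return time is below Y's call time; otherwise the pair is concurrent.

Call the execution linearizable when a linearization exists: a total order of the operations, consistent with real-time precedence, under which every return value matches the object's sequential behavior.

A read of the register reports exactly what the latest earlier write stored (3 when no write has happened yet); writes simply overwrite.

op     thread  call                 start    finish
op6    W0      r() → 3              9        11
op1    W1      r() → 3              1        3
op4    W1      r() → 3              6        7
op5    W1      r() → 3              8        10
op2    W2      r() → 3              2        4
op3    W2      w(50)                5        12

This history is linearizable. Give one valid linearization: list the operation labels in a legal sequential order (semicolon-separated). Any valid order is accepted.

op1; op2; op4; op5; op6; op3

after step 1 (op1 r() → 3): value 3
after step 2 (op2 r() → 3): value 3
after step 3 (op4 r() → 3): value 3
after step 4 (op5 r() → 3): value 3
after step 5 (op6 r() → 3): value 3
after step 6 (op3 w(50)): value 50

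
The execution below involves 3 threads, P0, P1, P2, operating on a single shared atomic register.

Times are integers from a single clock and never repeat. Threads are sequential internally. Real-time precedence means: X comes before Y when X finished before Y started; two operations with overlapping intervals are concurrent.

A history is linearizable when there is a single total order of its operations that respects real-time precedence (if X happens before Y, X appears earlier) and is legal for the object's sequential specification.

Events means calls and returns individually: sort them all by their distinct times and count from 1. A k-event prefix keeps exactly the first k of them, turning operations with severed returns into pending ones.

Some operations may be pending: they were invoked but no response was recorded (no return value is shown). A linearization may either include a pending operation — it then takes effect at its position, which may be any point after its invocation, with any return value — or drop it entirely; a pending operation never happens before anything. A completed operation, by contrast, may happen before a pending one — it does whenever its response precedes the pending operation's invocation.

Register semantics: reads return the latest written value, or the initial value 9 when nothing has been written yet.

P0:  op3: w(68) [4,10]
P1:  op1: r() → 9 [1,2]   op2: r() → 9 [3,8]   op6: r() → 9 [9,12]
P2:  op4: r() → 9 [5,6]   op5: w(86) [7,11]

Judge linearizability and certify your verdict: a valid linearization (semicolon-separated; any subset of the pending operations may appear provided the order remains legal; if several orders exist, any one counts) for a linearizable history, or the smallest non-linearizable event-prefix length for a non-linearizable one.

1. op1 r() → 9, leaving value 9
2. op2 r() → 9, leaving value 9
3. op4 r() → 9, leaving value 9
4. op6 r() → 9, leaving value 9
5. op3 w(68), leaving value 68
6. op5 w(86), leaving value 86

linearizable — witness: op1; op2; op4; op6; op3; op5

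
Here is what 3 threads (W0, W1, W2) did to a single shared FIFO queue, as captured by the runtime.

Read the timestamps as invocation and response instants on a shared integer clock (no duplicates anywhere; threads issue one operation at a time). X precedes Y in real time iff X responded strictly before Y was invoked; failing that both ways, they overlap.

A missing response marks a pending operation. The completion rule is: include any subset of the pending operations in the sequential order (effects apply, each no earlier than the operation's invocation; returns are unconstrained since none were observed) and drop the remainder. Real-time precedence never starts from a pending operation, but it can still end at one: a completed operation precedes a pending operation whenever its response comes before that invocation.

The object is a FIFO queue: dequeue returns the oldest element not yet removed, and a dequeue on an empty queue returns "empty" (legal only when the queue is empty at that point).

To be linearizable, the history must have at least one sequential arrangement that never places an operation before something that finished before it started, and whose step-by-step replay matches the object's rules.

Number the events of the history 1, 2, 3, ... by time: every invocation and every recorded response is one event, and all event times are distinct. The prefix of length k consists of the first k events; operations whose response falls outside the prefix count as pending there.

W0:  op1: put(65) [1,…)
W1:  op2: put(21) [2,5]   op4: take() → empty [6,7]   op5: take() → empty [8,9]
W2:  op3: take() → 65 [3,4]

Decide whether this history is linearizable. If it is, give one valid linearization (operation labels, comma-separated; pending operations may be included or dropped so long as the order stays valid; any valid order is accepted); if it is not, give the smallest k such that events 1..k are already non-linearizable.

through event 6 a valid linearization exists; event 7 (op4 responding at time 7) ends that
all 2 real-time-respecting orders fail — 3 completed FIFO queue operations, no legal replay
include/drop combinations of the 1 pending operation (op1) were all tried; none helps
e.g. op2, op3, op4 (pending dropped): illegal at step 2, since op3 take() → 65 cannot apply there
e.g. op3, op2, op4 (pending dropped): illegal at step 1, since op3 take() → 65 cannot apply there

not linearizable — minimal violating prefix: 7 events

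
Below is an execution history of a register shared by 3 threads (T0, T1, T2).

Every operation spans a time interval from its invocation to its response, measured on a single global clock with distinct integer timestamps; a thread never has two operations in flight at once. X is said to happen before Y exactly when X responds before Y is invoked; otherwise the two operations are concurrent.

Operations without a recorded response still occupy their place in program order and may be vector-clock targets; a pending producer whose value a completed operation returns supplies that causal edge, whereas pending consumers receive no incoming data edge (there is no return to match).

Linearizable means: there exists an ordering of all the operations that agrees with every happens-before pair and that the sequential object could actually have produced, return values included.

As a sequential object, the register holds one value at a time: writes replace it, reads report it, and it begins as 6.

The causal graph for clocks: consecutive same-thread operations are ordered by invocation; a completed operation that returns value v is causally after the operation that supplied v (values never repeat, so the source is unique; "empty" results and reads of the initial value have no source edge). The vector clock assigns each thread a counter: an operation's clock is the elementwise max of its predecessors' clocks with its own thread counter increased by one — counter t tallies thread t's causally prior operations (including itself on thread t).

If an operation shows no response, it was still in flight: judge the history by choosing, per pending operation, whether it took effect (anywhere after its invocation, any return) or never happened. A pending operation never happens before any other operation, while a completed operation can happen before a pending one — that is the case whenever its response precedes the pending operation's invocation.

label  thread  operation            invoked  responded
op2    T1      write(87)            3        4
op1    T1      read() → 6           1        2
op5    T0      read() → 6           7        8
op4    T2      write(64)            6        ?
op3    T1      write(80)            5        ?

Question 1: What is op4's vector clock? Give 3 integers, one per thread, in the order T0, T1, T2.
root op op4, invoked 6: fresh clock plus T2's own tick → (0, 0, 1)
root op op1, invoked 1: fresh clock plus T1's own tick → (0, 1, 0)
root op op5, invoked 7: fresh clock plus T0's own tick → (1, 0, 0)
op2 (invocation 3): componentwise max over VC(op1)=(0, 1, 0), +1 at T1, giving (0, 2, 0)
op3 (invocation 5): componentwise max over VC(op2)=(0, 2, 0), +1 at T1, giving (0, 3, 0)
target: VC(op4) = (0, 0, 1)

(0, 0, 1)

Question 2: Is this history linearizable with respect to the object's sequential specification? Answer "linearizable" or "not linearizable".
already the first 8 events (up to op5's response at time 8) admit no linearization; the first 7 still do
the completed operations (3 total) allow one real-time order; the register replay rejects it
no escape via the 2 pending operations (op3, op4): every completion choice fails
sample order op1, op2, op5 (pending dropped) stalls at step 3 — op5 read() → 6 has no legal effect

not linearizable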